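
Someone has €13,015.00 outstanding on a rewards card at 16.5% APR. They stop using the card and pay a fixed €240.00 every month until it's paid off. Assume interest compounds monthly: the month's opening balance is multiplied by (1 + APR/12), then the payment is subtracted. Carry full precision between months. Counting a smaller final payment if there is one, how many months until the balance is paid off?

101 months

Monthly rate r = 16.5%/12 = 1.375% = 0.01375.
Recurrence: B ← B·(1+r) − €240.00.
Month 1: interest €178.96; balance after payment €12,953.96.
Month 2: interest €178.12; balance after payment €12,892.07.
Closed form: n = −ln(1 − rB₀/P)/ln(1+r) = −ln(0.25435)/ln(1.01375) ≈ 100.250, so the balance reaches zero during payment 101.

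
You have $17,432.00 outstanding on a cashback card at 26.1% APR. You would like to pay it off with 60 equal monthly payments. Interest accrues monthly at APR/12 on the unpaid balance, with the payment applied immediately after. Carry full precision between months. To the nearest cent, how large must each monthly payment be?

Monthly rate r = 26.1%/12 = 2.175% = 0.02175.
Level-payment amortization: P = B₀·r / (1 − (1+r)^(−n)) = 17432.00·0.02175 / (1 − 1.02175^(−60)).
Denominator 1 − (1+r)^(−60) = 0.725007267.
P = 379.146 / 0.725007267 ≈ 522.95.

$522.95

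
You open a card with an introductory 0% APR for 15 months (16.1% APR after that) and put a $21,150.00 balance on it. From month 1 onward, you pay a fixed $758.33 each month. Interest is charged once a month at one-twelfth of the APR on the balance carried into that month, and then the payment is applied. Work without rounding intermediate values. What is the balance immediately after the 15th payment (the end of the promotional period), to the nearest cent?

$9,775.05

Promo months 1–15 at r₀ = 0%/12 = 0; months 16+ at r₁ = 16.1%/12 = 0.0134167.
After month 15 (no interest yet): B = $21,150.00 − 15·$758.33 = $9,775.05.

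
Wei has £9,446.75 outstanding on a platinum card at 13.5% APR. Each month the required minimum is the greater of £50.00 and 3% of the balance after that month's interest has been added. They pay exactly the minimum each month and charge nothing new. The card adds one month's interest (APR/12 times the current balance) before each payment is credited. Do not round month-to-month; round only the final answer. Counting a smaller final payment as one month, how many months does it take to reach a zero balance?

Monthly rate r = 13.5%/12 = 1.125% = 0.01125.
While 3% of the post-interest balance exceeds £50.00, each month B ← (B·(1+r))·(1 − 0.03), i.e. B shrinks by the factor (1+r)·0.97 = 0.98091.
This holds for months 1–91. Entering month 92 the balance is £1,635.45; 3% of the post-interest balance is now below £50.00, so the flat £50.00 minimum applies from here.
From month 92 a fixed £50.00 at rate r clears £1,635.45 in 42 more payments. Total: 91 + 42 = 133 months.

133 months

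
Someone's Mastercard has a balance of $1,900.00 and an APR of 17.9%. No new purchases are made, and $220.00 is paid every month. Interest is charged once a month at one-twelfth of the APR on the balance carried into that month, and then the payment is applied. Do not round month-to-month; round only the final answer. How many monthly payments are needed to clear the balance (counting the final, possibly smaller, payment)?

10 months

Monthly rate r = 17.9%/12 = 1.49167% = 0.0149167.
Recurrence: B ← B·(1+r) − $220.00.
Month 1: interest $28.34; balance after payment $1,708.34.
Month 2: interest $25.48; balance after payment $1,513.82.
Closed form: n = −ln(1 − rB₀/P)/ln(1+r) = −ln(0.87117)/ln(1.01492) ≈ 9.314, so the balance reaches zero during payment 10.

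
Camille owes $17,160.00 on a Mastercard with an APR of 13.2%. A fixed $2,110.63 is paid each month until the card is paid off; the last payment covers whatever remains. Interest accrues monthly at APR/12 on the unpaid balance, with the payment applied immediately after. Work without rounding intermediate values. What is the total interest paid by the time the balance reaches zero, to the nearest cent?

Monthly rate r = 13.2%/12 = 1.1% = 0.011.
Payoff takes n = ⌈−ln(1 − rB₀/P)/ln(1+r)⌉ = ⌈8.564⌉ = 9 payments; the last is $1,192.88.
Total paid = 8·$2,110.63 + $1,192.88 = $18,077.92.
Total interest = total paid − principal = $18,077.92 − $17,160.00 = $917.92.

$917.92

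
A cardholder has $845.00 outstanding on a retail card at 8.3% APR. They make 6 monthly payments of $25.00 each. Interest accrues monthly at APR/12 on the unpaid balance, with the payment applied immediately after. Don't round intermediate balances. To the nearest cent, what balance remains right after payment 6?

Monthly rate r = 8.3%/12 = 0.691667% = 0.00691667.
Each month: B ← B·(1+r) − $25.00.
Month 1: interest $5.84; balance after payment $825.84.
Month 2: interest $5.71; balance after payment $806.56.
Month 3: interest $5.58; balance after payment $787.14.
Month 4: interest $5.44; balance after payment $767.58.
Month 5: interest $5.31; balance after payment $747.89.
Month 6: interest $5.17; balance after payment $728.06.

$728.06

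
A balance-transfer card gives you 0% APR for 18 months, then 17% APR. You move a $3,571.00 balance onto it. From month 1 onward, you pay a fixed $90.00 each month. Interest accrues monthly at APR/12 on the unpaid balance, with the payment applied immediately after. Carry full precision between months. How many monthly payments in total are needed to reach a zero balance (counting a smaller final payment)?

Promo months 1–18 at r₀ = 0%/12 = 0; months 19+ at r₁ = 17%/12 = 0.0141667.
After month 18 (no interest yet): B = $3,571.00 − 18·$90.00 = $1,951.00.
Then at r₁ with $90.00/mo: n₂ = −ln(1 − r₁·B/P)/ln(1+r₁) ≈ 26.08 → 27 more payments.

45 payments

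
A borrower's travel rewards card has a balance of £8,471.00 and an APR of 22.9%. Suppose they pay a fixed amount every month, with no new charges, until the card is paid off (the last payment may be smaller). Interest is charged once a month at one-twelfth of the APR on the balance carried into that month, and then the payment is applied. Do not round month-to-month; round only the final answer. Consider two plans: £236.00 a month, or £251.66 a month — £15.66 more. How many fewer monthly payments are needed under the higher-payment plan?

Monthly rate r = 22.9%/12 = 1.90833% = 0.0190833.
At £236.00/mo: n = ⌈−ln(1 − rB₀/P)/ln(1+r)⌉ = 62 payments (last £25.17); total interest = total paid − £8,471.00 = £5,950.17.
At £251.66/mo: 55 payments (last £99.38); total interest £5,218.02.
Payments saved = 62 − 55 = 7.

7 fewer payments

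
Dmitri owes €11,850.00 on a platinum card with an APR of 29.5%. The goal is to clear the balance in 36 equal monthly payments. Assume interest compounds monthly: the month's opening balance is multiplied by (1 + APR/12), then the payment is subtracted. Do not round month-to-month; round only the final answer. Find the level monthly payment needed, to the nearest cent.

€499.81

Monthly rate r = 29.5%/12 = 2.45833% = 0.0245833.
Level-payment amortization: P = B₀·r / (1 − (1+r)^(−n)) = 11850.00·0.0245833 / (1 − 1.02458^(−36)).
Denominator 1 − (1+r)^(−36) = 0.582844795.
P = 291.312 / 0.582844795 ≈ 499.81.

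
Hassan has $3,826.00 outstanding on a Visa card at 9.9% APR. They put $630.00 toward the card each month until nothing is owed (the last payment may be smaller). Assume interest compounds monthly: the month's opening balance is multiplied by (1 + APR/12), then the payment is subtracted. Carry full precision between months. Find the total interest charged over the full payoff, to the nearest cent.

Monthly rate r = 9.9%/12 = 0.825% = 0.00825.
Payoff takes n = ⌈−ln(1 − rB₀/P)/ln(1+r)⌉ = ⌈6.256⌉ = 7 payments; the last is $161.84.
Total paid = 6·$630.00 + $161.84 = $3,941.84.
Total interest = total paid − principal = $3,941.84 − $3,826.00 = $115.84.

$115.84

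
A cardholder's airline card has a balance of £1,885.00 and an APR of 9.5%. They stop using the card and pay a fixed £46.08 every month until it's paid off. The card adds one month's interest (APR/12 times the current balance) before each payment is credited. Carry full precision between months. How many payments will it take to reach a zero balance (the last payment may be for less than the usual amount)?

50 payments

Monthly rate r = 9.5%/12 = 0.791667% = 0.00791667.
Recurrence: B ← B·(1+r) − £46.08.
Month 1: interest £14.92; balance after payment £1,853.84.
Month 2: interest £14.68; balance after payment £1,822.44.
Closed form: n = −ln(1 − rB₀/P)/ln(1+r) = −ln(0.67615)/ln(1.00792) ≈ 49.628, so the balance reaches zero during payment 50.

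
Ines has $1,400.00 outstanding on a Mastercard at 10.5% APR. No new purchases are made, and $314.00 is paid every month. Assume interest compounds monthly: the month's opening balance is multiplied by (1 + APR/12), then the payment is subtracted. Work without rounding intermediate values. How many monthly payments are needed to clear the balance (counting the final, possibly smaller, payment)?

Monthly rate r = 10.5%/12 = 0.875% = 0.00875.
Recurrence: B ← B·(1+r) − $314.00.
Month 1: interest $12.25; balance after payment $1,098.25.
Month 2: interest $9.61; balance after payment $793.86.
Month 3: interest $6.95; balance after payment $486.81.
Month 4: interest $4.26; balance after payment $177.07.
Month 5: interest $1.55; balance after payment $0.00.

5 payments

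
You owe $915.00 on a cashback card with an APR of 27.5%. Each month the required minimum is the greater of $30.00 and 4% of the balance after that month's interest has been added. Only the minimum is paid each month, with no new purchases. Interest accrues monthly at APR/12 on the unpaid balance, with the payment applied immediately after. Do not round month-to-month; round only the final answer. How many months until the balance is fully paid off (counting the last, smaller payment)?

Monthly rate r = 27.5%/12 = 2.29167% = 0.0229167.
While 4% of the post-interest balance exceeds $30.00, each month B ← (B·(1+r))·(1 − 0.04), i.e. B shrinks by the factor (1+r)·0.96 = 0.982.
This holds for months 1–13. Entering month 14 the balance is $722.55; 4% of the post-interest balance is now below $30.00, so the flat $30.00 minimum applies from here.
From month 14 a fixed $30.00 at rate r clears $722.55 in 36 more payments. Total: 13 + 36 = 49 months.

49 months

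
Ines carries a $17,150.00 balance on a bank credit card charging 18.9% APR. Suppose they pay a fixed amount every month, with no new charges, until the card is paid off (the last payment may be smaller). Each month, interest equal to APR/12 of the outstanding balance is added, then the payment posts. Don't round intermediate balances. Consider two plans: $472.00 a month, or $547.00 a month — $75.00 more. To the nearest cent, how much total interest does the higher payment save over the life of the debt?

Monthly rate r = 18.9%/12 = 1.575% = 0.01575.
At $472.00/mo: n = ⌈−ln(1 − rB₀/P)/ln(1+r)⌉ = 55 payments (last $163.83); total interest = total paid − $17,150.00 = $8,501.83.
At $547.00/mo: 44 payments (last $311.37); total interest $6,682.37.
Interest saved = $8,501.83 − $6,682.37 = $1,819.46.

$1,819.46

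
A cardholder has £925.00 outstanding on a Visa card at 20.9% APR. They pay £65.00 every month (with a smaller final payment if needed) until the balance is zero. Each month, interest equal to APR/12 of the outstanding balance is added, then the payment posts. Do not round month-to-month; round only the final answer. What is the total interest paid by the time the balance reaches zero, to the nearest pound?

£147

Monthly rate r = 20.9%/12 = 1.74167% = 0.0174167.
Payoff takes n = ⌈−ln(1 − rB₀/P)/ln(1+r)⌉ = ⌈16.495⌉ = 17 payments; the last is £32.35.
Total paid = 16·£65.00 + £32.35 = £1,072.35.
Total interest = total paid − principal = £1,072.35 − £925.00 = £147.35.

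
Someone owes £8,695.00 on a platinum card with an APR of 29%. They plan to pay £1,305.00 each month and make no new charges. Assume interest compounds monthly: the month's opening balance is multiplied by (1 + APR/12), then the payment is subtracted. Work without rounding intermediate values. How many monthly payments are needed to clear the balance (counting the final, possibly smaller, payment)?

8 payments

Monthly rate r = 29%/12 = 2.41667% = 0.0241667.
Recurrence: B ← B·(1+r) − £1,305.00.
Month 1: interest £210.13; balance after payment £7,600.13.
Month 2: interest £183.67; balance after payment £6,478.80.
Closed form: n = −ln(1 − rB₀/P)/ln(1+r) = −ln(0.83898)/ln(1.02417) ≈ 7.352, so the balance reaches zero during payment 8.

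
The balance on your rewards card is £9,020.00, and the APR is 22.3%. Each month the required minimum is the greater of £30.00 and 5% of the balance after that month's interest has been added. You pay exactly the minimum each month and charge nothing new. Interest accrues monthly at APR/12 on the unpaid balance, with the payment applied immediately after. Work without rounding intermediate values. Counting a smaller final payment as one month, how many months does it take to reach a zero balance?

Monthly rate r = 22.3%/12 = 1.85833% = 0.0185833.
While 5% of the post-interest balance exceeds £30.00, each month B ← (B·(1+r))·(1 − 0.05), i.e. B shrinks by the factor (1+r)·0.95 = 0.96765.
This holds for months 1–83. Entering month 84 the balance is £588.82; 5% of the post-interest balance is now below £30.00, so the flat £30.00 minimum applies from here.
From month 84 a fixed £30.00 at rate r clears £588.82 in 25 more payments. Total: 83 + 25 = 108 months.

108 months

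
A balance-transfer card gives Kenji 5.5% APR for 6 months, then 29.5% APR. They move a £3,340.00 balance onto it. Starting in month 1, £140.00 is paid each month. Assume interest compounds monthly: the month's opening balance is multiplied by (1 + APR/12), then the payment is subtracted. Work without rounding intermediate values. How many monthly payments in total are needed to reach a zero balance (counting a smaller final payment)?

31 payments

Promo months 1–6 at r₀ = 5.5%/12 = 0.00458333; months 7+ at r₁ = 29.5%/12 = 0.0245833.
After month 6: iterate B ← B·(1+r₀) − £140.00 for 6 months → £2,583.22.
Then at r₁ with £140.00/mo: n₂ = −ln(1 − r₁·B/P)/ln(1+r₁) ≈ 24.89 → 25 more payments.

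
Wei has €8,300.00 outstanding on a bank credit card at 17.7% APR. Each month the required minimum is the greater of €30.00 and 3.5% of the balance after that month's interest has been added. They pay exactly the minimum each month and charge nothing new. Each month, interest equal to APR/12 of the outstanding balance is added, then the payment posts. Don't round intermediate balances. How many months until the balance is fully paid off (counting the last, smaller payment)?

146 months

Monthly rate r = 17.7%/12 = 1.475% = 0.01475.
While 3.5% of the post-interest balance exceeds €30.00, each month B ← (B·(1+r))·(1 − 0.035), i.e. B shrinks by the factor (1+r)·0.965 = 0.97923.
This holds for months 1–109. Entering month 110 the balance is €842.74; 3.5% of the post-interest balance is now below €30.00, so the flat €30.00 minimum applies from here.
From month 110 a fixed €30.00 at rate r clears €842.74 in 37 more payments. Total: 109 + 37 = 146 months.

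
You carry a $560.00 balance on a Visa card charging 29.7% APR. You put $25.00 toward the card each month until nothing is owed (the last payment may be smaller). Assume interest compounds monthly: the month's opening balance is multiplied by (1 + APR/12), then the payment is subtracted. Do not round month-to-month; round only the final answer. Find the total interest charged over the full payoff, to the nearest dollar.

$267

Monthly rate r = 29.7%/12 = 2.475% = 0.02475.
Payoff takes n = ⌈−ln(1 − rB₀/P)/ln(1+r)⌉ = ⌈33.062⌉ = 34 payments; the last is $1.58.
Total paid = 33·$25.00 + $1.58 = $826.58.
Total interest = total paid − principal = $826.58 − $560.00 = $266.58.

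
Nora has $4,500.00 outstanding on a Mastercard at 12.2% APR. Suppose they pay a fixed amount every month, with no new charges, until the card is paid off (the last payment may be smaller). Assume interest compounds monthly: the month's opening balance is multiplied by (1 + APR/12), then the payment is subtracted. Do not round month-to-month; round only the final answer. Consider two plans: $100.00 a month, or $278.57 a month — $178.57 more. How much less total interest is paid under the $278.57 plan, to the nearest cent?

$1,105.13

Monthly rate r = 12.2%/12 = 1.01667% = 0.0101667.
At $100.00/mo: n = ⌈−ln(1 − rB₀/P)/ln(1+r)⌉ = 61 payments (last $46.07); total interest = total paid − $4,500.00 = $1,546.07.
At $278.57/mo: 18 payments (last $205.25); total interest $440.94.
Interest saved = $1,546.07 − $440.94 = $1,105.13.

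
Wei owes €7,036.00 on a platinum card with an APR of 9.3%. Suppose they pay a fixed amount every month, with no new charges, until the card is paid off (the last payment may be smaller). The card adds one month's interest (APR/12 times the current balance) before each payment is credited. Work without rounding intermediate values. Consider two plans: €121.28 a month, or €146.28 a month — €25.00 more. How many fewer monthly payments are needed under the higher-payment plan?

17 fewer payments

Monthly rate r = 9.3%/12 = 0.775% = 0.00775.
At €121.28/mo: n = ⌈−ln(1 − rB₀/P)/ln(1+r)⌉ = 78 payments (last €42.26); total interest = total paid − €7,036.00 = €2,344.82.
At €146.28/mo: 61 payments (last €61.47); total interest €1,802.27.
Payments saved = 78 − 61 = 17.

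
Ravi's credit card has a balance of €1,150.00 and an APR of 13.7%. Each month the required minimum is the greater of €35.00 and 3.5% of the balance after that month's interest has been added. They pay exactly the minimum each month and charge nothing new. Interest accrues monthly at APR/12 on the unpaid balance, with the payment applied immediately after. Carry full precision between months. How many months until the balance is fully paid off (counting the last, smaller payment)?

Monthly rate r = 13.7%/12 = 1.14167% = 0.0114167.
While 3.5% of the post-interest balance exceeds €35.00, each month B ← (B·(1+r))·(1 − 0.035), i.e. B shrinks by the factor (1+r)·0.965 = 0.97602.
This holds for months 1–7. Entering month 8 the balance is €970.29; 3.5% of the post-interest balance is now below €35.00, so the flat €35.00 minimum applies from here.
From month 8 a fixed €35.00 at rate r clears €970.29 in 34 more payments. Total: 7 + 34 = 41 months.

41 months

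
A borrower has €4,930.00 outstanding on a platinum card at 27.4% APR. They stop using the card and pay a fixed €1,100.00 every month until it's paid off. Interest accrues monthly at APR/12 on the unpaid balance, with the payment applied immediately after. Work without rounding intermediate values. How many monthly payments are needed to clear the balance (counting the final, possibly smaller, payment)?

5 months

Monthly rate r = 27.4%/12 = 2.28333% = 0.0228333.
Recurrence: B ← B·(1+r) − €1,100.00.
Month 1: interest €112.57; balance after payment €3,942.57.
Month 2: interest €90.02; balance after payment €2,932.59.
Month 3: interest €66.96; balance after payment €1,899.55.
Month 4: interest €43.37; balance after payment €842.92.
Month 5: interest €19.25; balance after payment €0.00.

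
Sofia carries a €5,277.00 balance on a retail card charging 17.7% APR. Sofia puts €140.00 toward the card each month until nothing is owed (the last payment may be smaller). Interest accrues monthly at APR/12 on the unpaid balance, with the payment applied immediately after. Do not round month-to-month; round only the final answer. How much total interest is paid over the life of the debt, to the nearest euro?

Monthly rate r = 17.7%/12 = 1.475% = 0.01475.
Payoff takes n = ⌈−ln(1 − rB₀/P)/ln(1+r)⌉ = ⌈55.446⌉ = 56 payments; the last is €62.76.
Total paid = 55·€140.00 + €62.76 = €7,762.76.
Total interest = total paid − principal = €7,762.76 − €5,277.00 = €2,485.76.

€2,486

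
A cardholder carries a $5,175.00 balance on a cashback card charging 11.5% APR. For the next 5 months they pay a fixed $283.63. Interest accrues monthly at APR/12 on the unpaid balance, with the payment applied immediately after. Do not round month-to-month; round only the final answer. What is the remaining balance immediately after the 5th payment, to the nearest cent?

Monthly rate r = 11.5%/12 = 0.958333% = 0.00958333.
Each month: B ← B·(1+r) − $283.63.
Month 1: interest $49.59; balance after payment $4,940.96.
Month 2: interest $47.35; balance after payment $4,704.68.
Month 3: interest $45.09; balance after payment $4,466.14.
Month 4: interest $42.80; balance after payment $4,225.31.
Month 5: interest $40.49; balance after payment $3,982.17.

$3,982.17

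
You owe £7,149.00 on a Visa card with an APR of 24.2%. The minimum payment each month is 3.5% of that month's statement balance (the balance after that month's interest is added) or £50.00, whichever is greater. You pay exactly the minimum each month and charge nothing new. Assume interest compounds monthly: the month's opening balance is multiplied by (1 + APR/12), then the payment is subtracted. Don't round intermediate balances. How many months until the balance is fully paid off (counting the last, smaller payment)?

Monthly rate r = 24.2%/12 = 2.01667% = 0.0201667.
While 3.5% of the post-interest balance exceeds £50.00, each month B ← (B·(1+r))·(1 − 0.035), i.e. B shrinks by the factor (1+r)·0.965 = 0.98446.
This holds for months 1–105. Entering month 106 the balance is £1,380.64; 3.5% of the post-interest balance is now below £50.00, so the flat £50.00 minimum applies from here.
From month 106 a fixed £50.00 at rate r clears £1,380.64 in 41 more payments. Total: 105 + 41 = 146 months.

146 months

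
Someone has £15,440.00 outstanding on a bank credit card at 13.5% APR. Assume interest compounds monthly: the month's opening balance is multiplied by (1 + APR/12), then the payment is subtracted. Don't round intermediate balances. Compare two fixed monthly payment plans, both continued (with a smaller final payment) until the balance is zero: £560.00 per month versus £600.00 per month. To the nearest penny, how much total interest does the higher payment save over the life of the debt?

Monthly rate r = 13.5%/12 = 1.125% = 0.01125.
At £560.00/mo: n = ⌈−ln(1 − rB₀/P)/ln(1+r)⌉ = 34 payments (last £107.87); total interest = total paid − £15,440.00 = £3,147.87.
At £600.00/mo: 31 payments (last £331.78); total interest £2,891.78.
Interest saved = £3,147.87 − £2,891.78 = £256.09.

£256.09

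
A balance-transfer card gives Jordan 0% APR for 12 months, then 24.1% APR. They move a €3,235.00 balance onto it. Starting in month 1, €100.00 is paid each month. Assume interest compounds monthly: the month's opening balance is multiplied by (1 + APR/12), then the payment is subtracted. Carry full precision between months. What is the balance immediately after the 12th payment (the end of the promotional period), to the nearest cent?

€2,035.00

Promo months 1–12 at r₀ = 0%/12 = 0; months 13+ at r₁ = 24.1%/12 = 0.0200833.
After month 12 (no interest yet): B = €3,235.00 − 12·€100.00 = €2,035.00.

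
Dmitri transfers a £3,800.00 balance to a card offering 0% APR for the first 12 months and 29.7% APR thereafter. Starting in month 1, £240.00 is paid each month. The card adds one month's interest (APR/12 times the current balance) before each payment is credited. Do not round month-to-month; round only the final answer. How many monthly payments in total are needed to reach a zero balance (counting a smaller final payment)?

17 months

Promo months 1–12 at r₀ = 0%/12 = 0; months 13+ at r₁ = 29.7%/12 = 0.02475.
After month 12 (no interest yet): B = £3,800.00 − 12·£240.00 = £920.00.
Then at r₁ with £240.00/mo: n₂ = −ln(1 − r₁·B/P)/ln(1+r₁) ≈ 4.08 → 5 more payments.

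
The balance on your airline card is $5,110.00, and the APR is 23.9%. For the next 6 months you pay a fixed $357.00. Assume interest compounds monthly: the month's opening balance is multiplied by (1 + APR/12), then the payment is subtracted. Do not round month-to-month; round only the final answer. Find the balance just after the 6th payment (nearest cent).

Monthly rate r = 23.9%/12 = 1.99167% = 0.0199167.
Each month: B ← B·(1+r) − $357.00.
Month 1: interest $101.77; balance after payment $4,854.77.
Month 2: interest $96.69; balance after payment $4,594.47.
Month 3: interest $91.51; balance after payment $4,328.97.
Month 4: interest $86.22; balance after payment $4,058.19.
Month 5: interest $80.83; balance after payment $3,782.02.
Month 6: interest $75.33; balance after payment $3,500.34.

$3,500.34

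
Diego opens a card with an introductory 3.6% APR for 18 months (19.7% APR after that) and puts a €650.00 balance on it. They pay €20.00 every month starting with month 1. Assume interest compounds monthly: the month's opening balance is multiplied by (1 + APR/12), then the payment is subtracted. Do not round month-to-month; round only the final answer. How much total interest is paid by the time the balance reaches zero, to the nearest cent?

€79.78

Promo months 1–18 at r₀ = 3.6%/12 = 0.003; months 19+ at r₁ = 19.7%/12 = 0.0164167.
After month 18: iterate B ← B·(1+r₀) − €20.00 for 18 months → €316.68.
Then at r₁ with €20.00/mo: n₂ = −ln(1 − r₁·B/P)/ln(1+r₁) ≈ 18.49 → 19 more payments.
Total paid = 36·€20.00 + €9.78 = €729.78; interest = €729.78 − €650.00 = €79.78.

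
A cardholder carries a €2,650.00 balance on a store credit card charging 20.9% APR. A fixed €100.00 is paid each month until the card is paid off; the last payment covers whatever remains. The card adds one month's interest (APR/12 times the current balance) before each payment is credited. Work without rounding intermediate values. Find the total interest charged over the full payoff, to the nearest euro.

€935

Monthly rate r = 20.9%/12 = 1.74167% = 0.0174167.
Payoff takes n = ⌈−ln(1 − rB₀/P)/ln(1+r)⌉ = ⌈35.852⌉ = 36 payments; the last is €85.30.
Total paid = 35·€100.00 + €85.30 = €3,585.30.
Total interest = total paid − principal = €3,585.30 − €2,650.00 = €935.30.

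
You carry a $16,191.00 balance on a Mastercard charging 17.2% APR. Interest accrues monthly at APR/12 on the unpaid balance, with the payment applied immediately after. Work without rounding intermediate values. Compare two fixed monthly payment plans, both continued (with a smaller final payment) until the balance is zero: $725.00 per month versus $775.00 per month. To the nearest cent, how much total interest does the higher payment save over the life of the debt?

Monthly rate r = 17.2%/12 = 1.43333% = 0.0143333.
At $725.00/mo: n = ⌈−ln(1 − rB₀/P)/ln(1+r)⌉ = 28 payments (last $79.66); total interest = total paid − $16,191.00 = $3,463.66.
At $775.00/mo: 26 payments (last $5.21); total interest $3,189.21.
Interest saved = $3,463.66 − $3,189.21 = $274.45.

$274.45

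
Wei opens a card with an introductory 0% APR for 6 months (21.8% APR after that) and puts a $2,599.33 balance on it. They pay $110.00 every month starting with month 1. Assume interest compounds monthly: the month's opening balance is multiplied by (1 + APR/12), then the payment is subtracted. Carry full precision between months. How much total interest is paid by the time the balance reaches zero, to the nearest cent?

Promo months 1–6 at r₀ = 0%/12 = 0; months 7+ at r₁ = 21.8%/12 = 0.0181667.
After month 6 (no interest yet): B = $2,599.33 − 6·$110.00 = $1,939.33.
Then at r₁ with $110.00/mo: n₂ = −ln(1 − r₁·B/P)/ln(1+r₁) ≈ 21.44 → 22 more payments.
Total paid = 27·$110.00 + $49.14 = $3,019.14; interest = $3,019.14 − $2,599.33 = $419.81.

$419.81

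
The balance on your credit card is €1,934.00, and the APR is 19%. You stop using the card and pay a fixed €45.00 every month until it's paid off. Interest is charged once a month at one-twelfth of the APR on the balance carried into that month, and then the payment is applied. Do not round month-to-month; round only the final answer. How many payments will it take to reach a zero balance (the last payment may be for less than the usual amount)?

73 payments

Monthly rate r = 19%/12 = 1.58333% = 0.0158333.
Recurrence: B ← B·(1+r) − €45.00.
Month 1: interest €30.62; balance after payment €1,919.62.
Month 2: interest €30.39; balance after payment €1,905.02.
Closed form: n = −ln(1 − rB₀/P)/ln(1+r) = −ln(0.31952)/ln(1.01583) ≈ 72.628, so the balance reaches zero during payment 73.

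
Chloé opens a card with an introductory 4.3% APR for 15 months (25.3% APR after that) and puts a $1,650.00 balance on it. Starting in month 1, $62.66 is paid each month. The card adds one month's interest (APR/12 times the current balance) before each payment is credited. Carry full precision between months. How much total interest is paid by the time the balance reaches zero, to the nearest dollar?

Promo months 1–15 at r₀ = 4.3%/12 = 0.00358333; months 16+ at r₁ = 25.3%/12 = 0.0210833.
After month 15: iterate B ← B·(1+r₀) − $62.66 for 15 months → $777.10.
Then at r₁ with $62.66/mo: n₂ = −ln(1 − r₁·B/P)/ln(1+r₁) ≈ 14.53 → 15 more payments.
Total paid = 29·$62.66 + $33.20 = $1,850.34; interest = $1,850.34 − $1,650.00 = $200.34.

$200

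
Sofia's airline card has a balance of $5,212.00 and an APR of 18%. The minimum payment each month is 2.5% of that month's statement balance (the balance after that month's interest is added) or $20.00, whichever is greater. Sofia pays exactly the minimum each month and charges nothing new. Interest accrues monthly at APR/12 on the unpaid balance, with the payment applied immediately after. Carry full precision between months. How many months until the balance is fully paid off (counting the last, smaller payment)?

Monthly rate r = 18%/12 = 1.5% = 0.015.
While 2.5% of the post-interest balance exceeds $20.00, each month B ← (B·(1+r))·(1 − 0.025), i.e. B shrinks by the factor (1+r)·0.975 = 0.98962.
This holds for months 1–182. Entering month 183 the balance is $781.02; 2.5% of the post-interest balance is now below $20.00, so the flat $20.00 minimum applies from here.
From month 183 a fixed $20.00 at rate r clears $781.02 in 60 more payments. Total: 182 + 60 = 242 months.

242 months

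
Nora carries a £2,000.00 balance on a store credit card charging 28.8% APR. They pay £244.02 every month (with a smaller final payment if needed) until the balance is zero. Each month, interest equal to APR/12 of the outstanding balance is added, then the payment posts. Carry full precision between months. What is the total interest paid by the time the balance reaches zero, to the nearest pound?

Monthly rate r = 28.8%/12 = 2.4% = 0.024.
Payoff takes n = ⌈−ln(1 − rB₀/P)/ln(1+r)⌉ = ⌈9.235⌉ = 10 payments; the last is £57.98.
Total paid = 9·£244.02 + £57.98 = £2,254.16.
Total interest = total paid − principal = £2,254.16 − £2,000.00 = £254.16.

£254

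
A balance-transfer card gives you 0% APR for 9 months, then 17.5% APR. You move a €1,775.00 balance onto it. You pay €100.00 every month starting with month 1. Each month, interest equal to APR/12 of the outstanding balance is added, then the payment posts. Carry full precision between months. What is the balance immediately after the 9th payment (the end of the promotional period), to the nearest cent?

Promo months 1–9 at r₀ = 0%/12 = 0; months 10+ at r₁ = 17.5%/12 = 0.0145833.
After month 9 (no interest yet): B = €1,775.00 − 9·€100.00 = €875.00.

€875.00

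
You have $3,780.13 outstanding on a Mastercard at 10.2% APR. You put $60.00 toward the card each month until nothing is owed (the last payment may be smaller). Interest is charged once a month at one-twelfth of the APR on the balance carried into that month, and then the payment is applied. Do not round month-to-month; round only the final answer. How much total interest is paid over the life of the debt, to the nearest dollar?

Monthly rate r = 10.2%/12 = 0.85% = 0.0085.
Payoff takes n = ⌈−ln(1 − rB₀/P)/ln(1+r)⌉ = ⌈90.599⌉ = 91 payments; the last is $35.97.
Total paid = 90·$60.00 + $35.97 = $5,435.97.
Total interest = total paid − principal = $5,435.97 − $3,780.13 = $1,655.84.

$1,656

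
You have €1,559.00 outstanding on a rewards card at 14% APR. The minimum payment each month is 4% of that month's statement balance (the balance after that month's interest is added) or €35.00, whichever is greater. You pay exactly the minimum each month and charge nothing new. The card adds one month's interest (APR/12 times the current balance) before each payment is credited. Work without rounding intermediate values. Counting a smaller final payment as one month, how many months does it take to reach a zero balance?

Monthly rate r = 14%/12 = 1.16667% = 0.0116667.
While 4% of the post-interest balance exceeds €35.00, each month B ← (B·(1+r))·(1 − 0.04), i.e. B shrinks by the factor (1+r)·0.96 = 0.9712.
This holds for months 1–21. Entering month 22 the balance is €843.97; 4% of the post-interest balance is now below €35.00, so the flat €35.00 minimum applies from here.
From month 22 a fixed €35.00 at rate r clears €843.97 in 29 more payments. Total: 21 + 29 = 50 months.

50 months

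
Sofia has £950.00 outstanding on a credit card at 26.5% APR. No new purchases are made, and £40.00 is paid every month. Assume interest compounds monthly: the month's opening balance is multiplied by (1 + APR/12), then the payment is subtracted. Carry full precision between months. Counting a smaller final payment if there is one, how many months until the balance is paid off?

35 payments

Monthly rate r = 26.5%/12 = 2.20833% = 0.0220833.
Recurrence: B ← B·(1+r) − £40.00.
Month 1: interest £20.98; balance after payment £930.98.
Month 2: interest £20.56; balance after payment £911.54.
Closed form: n = −ln(1 − rB₀/P)/ln(1+r) = −ln(0.47552)/ln(1.02208) ≈ 34.031, so the balance reaches zero during payment 35.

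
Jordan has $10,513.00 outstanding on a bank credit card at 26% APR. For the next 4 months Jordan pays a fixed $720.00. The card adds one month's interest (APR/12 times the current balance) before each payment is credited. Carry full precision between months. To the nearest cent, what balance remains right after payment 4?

Monthly rate r = 26%/12 = 2.16667% = 0.0216667.
Each month: B ← B·(1+r) − $720.00.
Month 1: interest $227.78; balance after payment $10,020.78.
Month 2: interest $217.12; balance after payment $9,517.90.
Month 3: interest $206.22; balance after payment $9,004.12.
Month 4: interest $195.09; balance after payment $8,479.21.

$8,479.21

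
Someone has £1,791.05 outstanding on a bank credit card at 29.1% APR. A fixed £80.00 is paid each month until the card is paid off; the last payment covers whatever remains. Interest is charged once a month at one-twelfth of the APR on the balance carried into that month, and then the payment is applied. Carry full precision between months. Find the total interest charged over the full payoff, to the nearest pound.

Monthly rate r = 29.1%/12 = 2.425% = 0.02425.
Payoff takes n = ⌈−ln(1 − rB₀/P)/ln(1+r)⌉ = ⌈32.674⌉ = 33 payments; the last is £54.10.
Total paid = 32·£80.00 + £54.10 = £2,614.10.
Total interest = total paid − principal = £2,614.10 − £1,791.05 = £823.05.

£823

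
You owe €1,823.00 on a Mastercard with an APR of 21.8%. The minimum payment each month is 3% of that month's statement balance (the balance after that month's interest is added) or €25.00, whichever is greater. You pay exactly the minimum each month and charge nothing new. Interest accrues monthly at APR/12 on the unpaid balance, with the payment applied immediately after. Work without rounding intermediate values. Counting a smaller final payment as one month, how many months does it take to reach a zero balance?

115 months

Monthly rate r = 21.8%/12 = 1.81667% = 0.0181667.
While 3% of the post-interest balance exceeds €25.00, each month B ← (B·(1+r))·(1 − 0.03), i.e. B shrinks by the factor (1+r)·0.97 = 0.98762.
This holds for months 1–65. Entering month 66 the balance is €811.29; 3% of the post-interest balance is now below €25.00, so the flat €25.00 minimum applies from here.
From month 66 a fixed €25.00 at rate r clears €811.29 in 50 more payments. Total: 65 + 50 = 115 months.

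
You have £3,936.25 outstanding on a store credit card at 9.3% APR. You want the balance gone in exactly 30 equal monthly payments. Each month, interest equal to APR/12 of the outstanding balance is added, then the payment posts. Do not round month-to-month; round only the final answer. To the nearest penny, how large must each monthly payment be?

Monthly rate r = 9.3%/12 = 0.775% = 0.00775.
Level-payment amortization: P = B₀·r / (1 − (1+r)^(−n)) = 3936.25·0.00775 / (1 − 1.00775^(−30)).
Denominator 1 − (1+r)^(−30) = 0.206739562.
P = 30.5059 / 0.206739562 ≈ 147.56.

£147.56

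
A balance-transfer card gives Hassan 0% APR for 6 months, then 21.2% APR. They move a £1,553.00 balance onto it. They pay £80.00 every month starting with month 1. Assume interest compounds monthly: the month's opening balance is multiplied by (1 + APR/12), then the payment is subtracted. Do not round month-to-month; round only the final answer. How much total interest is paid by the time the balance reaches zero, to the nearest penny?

Promo months 1–6 at r₀ = 0%/12 = 0; months 7+ at r₁ = 21.2%/12 = 0.0176667.
After month 6 (no interest yet): B = £1,553.00 − 6·£80.00 = £1,073.00.
Then at r₁ with £80.00/mo: n₂ = −ln(1 − r₁·B/P)/ln(1+r₁) ≈ 15.44 → 16 more payments.
Total paid = 21·£80.00 + £35.58 = £1,715.58; interest = £1,715.58 − £1,553.00 = £162.58.

£162.58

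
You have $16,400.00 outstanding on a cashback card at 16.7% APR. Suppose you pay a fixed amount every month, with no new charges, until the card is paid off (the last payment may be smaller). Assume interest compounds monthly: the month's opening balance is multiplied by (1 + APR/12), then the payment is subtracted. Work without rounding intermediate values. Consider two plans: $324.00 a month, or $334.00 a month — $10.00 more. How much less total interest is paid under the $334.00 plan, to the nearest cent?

Monthly rate r = 16.7%/12 = 1.39167% = 0.0139167.
At $324.00/mo: n = ⌈−ln(1 − rB₀/P)/ln(1+r)⌉ = 89 payments (last $61.43); total interest = total paid − $16,400.00 = $12,173.43.
At $334.00/mo: 84 payments (last $67.70); total interest $11,389.70.
Interest saved = $12,173.43 − $11,389.70 = $783.73.

$783.73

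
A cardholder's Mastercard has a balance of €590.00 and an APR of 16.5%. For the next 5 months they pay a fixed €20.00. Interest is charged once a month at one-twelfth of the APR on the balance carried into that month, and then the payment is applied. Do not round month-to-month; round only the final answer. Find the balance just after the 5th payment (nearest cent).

Monthly rate r = 16.5%/12 = 1.375% = 0.01375.
Each month: B ← B·(1+r) − €20.00.
Month 1: interest €8.11; balance after payment €578.11.
Month 2: interest €7.95; balance after payment €566.06.
Month 3: interest €7.78; balance after payment €553.84.
Month 4: interest €7.62; balance after payment €541.46.
Month 5: interest €7.45; balance after payment €528.91.

€528.91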